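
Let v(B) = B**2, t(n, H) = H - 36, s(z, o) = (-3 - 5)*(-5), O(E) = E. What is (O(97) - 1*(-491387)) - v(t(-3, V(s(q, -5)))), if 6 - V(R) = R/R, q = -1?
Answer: 490523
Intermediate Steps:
s(z, o) = 40 (s(z, o) = -8*(-5) = 40)
V(R) = 5 (V(R) = 6 - R/R = 6 - 1*1 = 6 - 1 = 5)
t(n, H) = -36 + H
(O(97) - 1*(-491387)) - v(t(-3, V(s(q, -5)))) = (97 - 1*(-491387)) - (-36 + 5)**2 = (97 + 491387) - 1*(-31)**2 = 491484 - 1*961 = 491484 - 961 = 490523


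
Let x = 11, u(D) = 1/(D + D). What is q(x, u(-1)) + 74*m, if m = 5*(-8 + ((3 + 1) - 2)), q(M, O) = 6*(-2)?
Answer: -2232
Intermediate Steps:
u(D) = 1/(2*D)
q(M, O) = -12
m = -30 (m = 5*(-8 + (4 - 2)) = 5*(-8 + 2) = 5*(-6) = -30)
q(x, u(-1)) + 74*m = -12 + 74*(-30) = -12 - 2220 = -2232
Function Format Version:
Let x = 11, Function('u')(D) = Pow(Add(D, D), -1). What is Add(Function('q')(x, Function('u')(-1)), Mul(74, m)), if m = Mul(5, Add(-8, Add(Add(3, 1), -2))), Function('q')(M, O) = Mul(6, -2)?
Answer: -2232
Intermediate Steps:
Function('u')(D) = Mul(Rational(1, 2), Pow(D, -1)) (Function('u')(D) = Pow(Mul(2, D), -1) = Mul(Rational(1, 2), Pow(D, -1)))
Function('q')(M, O) = -12
m = -30 (m = Mul(5, Add(-8, Add(4, -2))) = Mul(5, Add(-8, 2)) = Mul(5, -6) = -30)
Add(Function('q')(x, Function('u')(-1)), Mul(74, m)) = Add(-12, Mul(74, -30)) = Add(-12, -2220) = -2232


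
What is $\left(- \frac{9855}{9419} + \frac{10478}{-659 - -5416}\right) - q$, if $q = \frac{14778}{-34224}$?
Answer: $\frac{405893544817}{255574467832} \approx 1.5882$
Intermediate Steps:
$q = - \frac{2463}{5704}$ ($q = 14778 \left(- \frac{1}{34224}\right) = - \frac{2463}{5704} \approx -0.4318$)
$\left(- \frac{9855}{9419} + \frac{10478}{-659 - -5416}\right) - q = \left(- \frac{9855}{9419} + \frac{10478}{-659 - -5416}\right) - - \frac{2463}{5704} = \left(\left(-9855\right) \frac{1}{9419} + \frac{10478}{-659 + 5416}\right) + \frac{2463}{5704} = \left(- \frac{9855}{9419} + \frac{10478}{4757}\right) + \frac{2463}{5704} = \frac{51812047}{44806183} + \frac{2463}{5704} = \frac{405893544817}{255574467832}$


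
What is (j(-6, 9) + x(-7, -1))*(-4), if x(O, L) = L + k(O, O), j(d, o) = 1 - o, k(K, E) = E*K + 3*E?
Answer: -76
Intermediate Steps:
k(K, E) = 3*E + E*K
x(O, L) = L + O*(3 + O)
(j(-6, 9) + x(-7, -1))*(-4) = ((1 - 1*9) + (-1 - 7*(3 - 7)))*(-4) = ((1 - 9) + (-1 - 7*(-4)))*(-4) = (-8 + (-1 + 28))*(-4) = (-8 + 27)*(-4) = 19*(-4) = -76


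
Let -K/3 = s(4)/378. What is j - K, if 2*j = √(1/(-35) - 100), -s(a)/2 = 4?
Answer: -4/63 + 3*I*√13615/70 ≈ -0.063492 + 5.0007*I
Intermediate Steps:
s(a) = -8 (s(a) = -2*4 = -8)
K = 4/63 (K = -(-24)/378 = -3*(-4/189) = 4/63 ≈ 0.063492)
j = 3*I*√13615/70 (j = √(1/(-35) - 100)/2 = √(-1/35 - 100)/2 = √(-3501/35)/2 = (3*I*√13615/35)/2 = 3*I*√13615/70 ≈ 5.0007*I)
j - K = 3*I*√13615/70 - 1*4/63 = 3*I*√13615/70 - 4/63 = -4/63 + 3*I*√13615/70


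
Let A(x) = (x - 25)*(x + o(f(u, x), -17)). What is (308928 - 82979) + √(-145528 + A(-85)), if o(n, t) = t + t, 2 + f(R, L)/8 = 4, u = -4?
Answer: 225949 + I*√132438 ≈ 2.2595e+5 + 363.92*I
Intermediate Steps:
f(R, L) = 16 (f(R, L) = -16 + 8*4 = -16 + 32 = 16)
o(n, t) = 2*t
A(x) = (-34 + x)*(-25 + x) (A(x) = (x - 25)*(x + 2*(-17)) = (-25 + x)*(x - 34) = (-25 + x)*(-34 + x) = (-34 + x)*(-25 + x))
(308928 - 82979) + √(-145528 + A(-85)) = (308928 - 82979) + √(-145528 + (850 + (-85)² - 59*(-85))) = 225949 + √(-145528 + (850 + 7225 + 5015)) = 225949 + √(-145528 + 13090) = 225949 + √(-132438) = 225949 + I*√132438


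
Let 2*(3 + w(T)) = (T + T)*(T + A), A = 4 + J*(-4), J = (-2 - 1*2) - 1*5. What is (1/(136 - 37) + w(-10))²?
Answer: 899760016/9801 ≈ 91803.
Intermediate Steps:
J = -9 (J = (-2 - 2) - 5 = -4 - 5 = -9)
A = 40 (A = 4 - 9*(-4) = 4 + 36 = 40)
w(T) = -3 + T*(40 + T) (w(T) = -3 + ((T + T)*(T + 40))/2 = -3 + ((2*T)*(40 + T))/2 = -3 + (2*T*(40 + T))/2 = -3 + T*(40 + T))
(1/(136 - 37) + w(-10))² = (1/(136 - 37) + (-3 + (-10)² + 40*(-10)))² = (1/99 + (-3 + 100 - 400))² = (1/99 - 303)² = (-29996/99)² = 899760016/9801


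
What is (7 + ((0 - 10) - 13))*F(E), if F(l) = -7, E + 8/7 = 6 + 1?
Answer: 112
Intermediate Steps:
E = 41/7 (E = -8/7 + (6 + 1) = -8/7 + 7 = 41/7 ≈ 5.8571)
(7 + ((0 - 10) - 13))*F(E) = (7 + ((0 - 10) - 13))*(-7) = (7 + (-10 - 13))*(-7) = (7 - 23)*(-7) = -16*(-7) = 112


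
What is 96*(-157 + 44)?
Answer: -10848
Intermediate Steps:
96*(-157 + 44) = 96*(-113) = -10848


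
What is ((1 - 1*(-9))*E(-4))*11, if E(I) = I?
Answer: -440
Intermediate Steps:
((1 - 1*(-9))*E(-4))*11 = ((1 - 1*(-9))*(-4))*11 = ((1 + 9)*(-4))*11 = (10*(-4))*11 = -40*11 = -440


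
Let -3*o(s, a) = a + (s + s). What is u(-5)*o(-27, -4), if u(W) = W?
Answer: -290/3 ≈ -96.667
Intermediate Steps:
o(s, a) = -2*s/3 - a/3 (o(s, a) = -(a + (s + s))/3 = -(a + 2*s)/3 = -2*s/3 - a/3)
u(-5)*o(-27, -4) = -5*(-2/3*(-27) - 1/3*(-4)) = -5*(18 + 4/3) = -5*58/3 = -290/3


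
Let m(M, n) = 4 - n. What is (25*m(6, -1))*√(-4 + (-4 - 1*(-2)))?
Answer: 125*I*√6 ≈ 306.19*I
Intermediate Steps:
(25*m(6, -1))*√(-4 + (-4 - 1*(-2))) = (25*(4 - 1*(-1)))*√(-4 + (-4 - 1*(-2))) = (25*(4 + 1))*√(-4 + (-4 + 2)) = (25*5)*√(-4 - 2) = 125*√(-6) = 125*(I*√6) = 125*I*√6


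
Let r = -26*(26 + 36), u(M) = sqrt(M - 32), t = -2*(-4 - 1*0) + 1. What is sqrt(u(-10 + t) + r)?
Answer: sqrt(-1612 + I*sqrt(33)) ≈ 0.07154 + 40.15*I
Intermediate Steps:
t = 9 (t = -2*(-4 + 0) + 1 = -2*(-4) + 1 = 8 + 1 = 9)
u(M) = sqrt(-32 + M)
r = -1612 (r = -26*62 = -1612)
sqrt(u(-10 + t) + r) = sqrt(sqrt(-32 + (-10 + 9)) - 1612) = sqrt(sqrt(-32 - 1) - 1612) = sqrt(sqrt(-33) - 1612) = sqrt(I*sqrt(33) - 1612) = sqrt(-1612 + I*sqrt(33))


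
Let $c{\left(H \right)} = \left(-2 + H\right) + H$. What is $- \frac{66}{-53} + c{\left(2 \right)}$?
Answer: $\frac{172}{53} \approx 3.2453$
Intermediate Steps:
$c{\left(H \right)} = -2 + 2 H$
$- \frac{66}{-53} + c{\left(2 \right)} = - \frac{66}{-53} + \left(-2 + 2 \cdot 2\right) = \left(-66\right) \left(- \frac{1}{53}\right) + \left(-2 + 4\right) = \frac{66}{53} + 2 = \frac{172}{53}$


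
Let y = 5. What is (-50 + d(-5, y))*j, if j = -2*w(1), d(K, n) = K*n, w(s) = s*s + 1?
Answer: 300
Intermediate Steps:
w(s) = 1 + s² (w(s) = s² + 1 = 1 + s²)
j = -4 (j = -2*(1 + 1²) = -2*(1 + 1) = -2*2 = -4)
(-50 + d(-5, y))*j = (-50 - 5*5)*(-4) = (-50 - 25)*(-4) = -75*(-4) = 300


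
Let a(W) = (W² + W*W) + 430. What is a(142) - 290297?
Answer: -249539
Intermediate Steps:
a(W) = 430 + 2*W² (a(W) = (W² + W²) + 430 = 2*W² + 430 = 430 + 2*W²)
a(142) - 290297 = (430 + 2*142²) - 290297 = (430 + 2*20164) - 290297 = (430 + 40328) - 290297 = 40758 - 290297 = -249539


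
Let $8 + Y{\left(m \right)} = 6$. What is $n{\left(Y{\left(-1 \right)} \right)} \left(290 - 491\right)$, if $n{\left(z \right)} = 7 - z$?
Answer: $-1809$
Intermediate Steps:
$Y{\left(m \right)} = -2$ ($Y{\left(m \right)} = -8 + 6 = -2$)
$n{\left(Y{\left(-1 \right)} \right)} \left(290 - 491\right) = \left(7 - -2\right) \left(290 - 491\right) = \left(7 + 2\right) \left(-201\right) = 9 \left(-201\right) = -1809$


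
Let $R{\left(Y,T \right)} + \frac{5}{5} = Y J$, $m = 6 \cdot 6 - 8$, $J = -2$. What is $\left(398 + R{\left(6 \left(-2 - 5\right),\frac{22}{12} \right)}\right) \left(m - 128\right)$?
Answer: $-48100$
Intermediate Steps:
$m = 28$ ($m = 36 - 8 = 28$)
$R{\left(Y,T \right)} = -1 - 2 Y$ ($R{\left(Y,T \right)} = -1 + Y \left(-2\right) = -1 - 2 Y$)
$\left(398 + R{\left(6 \left(-2 - 5\right),\frac{22}{12} \right)}\right) \left(m - 128\right) = \left(398 - \left(1 + 2 \cdot 6 \left(-2 - 5\right)\right)\right) \left(28 - 128\right) = \left(398 - \left(1 + 2 \cdot 6 \left(-7\right)\right)\right) \left(-100\right) = \left(398 - -83\right) \left(-100\right) = \left(398 + \left(-1 + 84\right)\right) \left(-100\right) = \left(398 + 83\right) \left(-100\right) = 481 \left(-100\right) = -48100$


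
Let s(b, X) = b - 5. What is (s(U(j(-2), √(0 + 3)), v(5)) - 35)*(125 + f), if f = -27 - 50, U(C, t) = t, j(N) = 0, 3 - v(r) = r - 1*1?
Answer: -1920 + 48*√3 ≈ -1836.9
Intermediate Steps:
v(r) = 4 - r (v(r) = 3 - (r - 1*1) = 3 - (r - 1) = 3 - (-1 + r) = 3 + (1 - r) = 4 - r)
s(b, X) = -5 + b
f = -77
(s(U(j(-2), √(0 + 3)), v(5)) - 35)*(125 + f) = ((-5 + √(0 + 3)) - 35)*(125 - 77) = ((-5 + √3) - 35)*48 = (-40 + √3)*48 = -1920 + 48*√3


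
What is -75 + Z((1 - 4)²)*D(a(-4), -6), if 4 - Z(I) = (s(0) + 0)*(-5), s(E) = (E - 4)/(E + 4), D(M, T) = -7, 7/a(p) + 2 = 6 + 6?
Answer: -68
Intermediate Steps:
a(p) = 7/10 (a(p) = 7/(-2 + (6 + 6)) = 7/(-2 + 12) = 7/10)
s(E) = (-4 + E)/(4 + E)
Z(I) = -1 (Z(I) = 4 - ((-4 + 0)/(4 + 0) + 0)*(-5) = 4 - (-4/4 + 0)*(-5) = 4 - ((¼)*(-4) + 0)*(-5) = 4 - (-1 + 0)*(-5) = 4 - (-1)*(-5) = 4 - 1*5 = 4 - 5 = -1)
-75 + Z((1 - 4)²)*D(a(-4), -6) = -75 - 1*(-7) = -75 + 7 = -68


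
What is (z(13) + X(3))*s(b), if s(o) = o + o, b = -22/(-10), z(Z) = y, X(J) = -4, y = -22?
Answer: -572/5 ≈ -114.40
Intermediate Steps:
z(Z) = -22
b = 11/5 (b = -22*(-1/10) = 11/5 ≈ 2.2000)
s(o) = 2*o
(z(13) + X(3))*s(b) = (-22 - 4)*(2*(11/5)) = -26*22/5 = -572/5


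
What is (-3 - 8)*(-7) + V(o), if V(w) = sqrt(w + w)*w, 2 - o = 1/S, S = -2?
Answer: 77 + 5*sqrt(5)/2 ≈ 82.590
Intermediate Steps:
o = 5/2 (o = 2 - 1/(-2) = 2 - 1*(-1/2) = 2 + 1/2 = 5/2 ≈ 2.5000)
V(w) = sqrt(2)*w**(3/2) (V(w) = sqrt(2*w)*w = (sqrt(2)*sqrt(w))*w = sqrt(2)*w**(3/2))
(-3 - 8)*(-7) + V(o) = (-3 - 8)*(-7) + sqrt(2)*(5/2)**(3/2) = -11*(-7) + sqrt(2)*(5*sqrt(10)/4) = 77 + 5*sqrt(5)/2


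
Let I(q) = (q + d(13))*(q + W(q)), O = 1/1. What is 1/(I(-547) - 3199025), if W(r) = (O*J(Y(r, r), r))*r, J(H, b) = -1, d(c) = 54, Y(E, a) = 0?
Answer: -1/3199025 ≈ -3.1260e-7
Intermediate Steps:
O = 1 (O = 1*1 = 1)
W(r) = -r (W(r) = (1*(-1))*r = -r)
I(q) = 0 (I(q) = (q + 54)*(q - q) = (54 + q)*0 = 0)
1/(I(-547) - 3199025) = 1/(0 - 3199025) = 1/(-3199025) = -1/3199025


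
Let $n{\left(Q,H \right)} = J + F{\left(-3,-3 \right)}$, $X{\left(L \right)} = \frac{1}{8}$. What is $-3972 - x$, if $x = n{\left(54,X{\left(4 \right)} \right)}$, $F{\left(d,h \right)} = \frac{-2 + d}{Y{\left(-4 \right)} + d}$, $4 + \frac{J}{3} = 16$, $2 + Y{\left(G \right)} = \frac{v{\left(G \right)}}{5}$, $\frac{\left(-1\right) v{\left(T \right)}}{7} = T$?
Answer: $- \frac{11999}{3} \approx -3999.7$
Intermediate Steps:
$v{\left(T \right)} = - 7 T$
$Y{\left(G \right)} = -2 - \frac{7 G}{5}$ ($Y{\left(G \right)} = -2 + \frac{\left(-7\right) G}{5} = -2 + - 7 G \frac{1}{5} = -2 - \frac{7 G}{5}$)
$X{\left(L \right)} = \frac{1}{8}$
$J = 36$ ($J = -12 + 3 \cdot 16 = -12 + 48 = 36$)
$F{\left(d,h \right)} = \frac{-2 + d}{\frac{18}{5} + d}$ ($F{\left(d,h \right)} = \frac{-2 + d}{\left(-2 - - \frac{28}{5}\right) + d} = \frac{-2 + d}{\left(-2 + \frac{28}{5}\right) + d} = \frac{-2 + d}{\frac{18}{5} + d}$)
$n{\left(Q,H \right)} = \frac{83}{3}$ ($n{\left(Q,H \right)} = 36 + \frac{5 \left(-2 - 3\right)}{18 + 5 \left(-3\right)} = 36 + 5 \frac{1}{18 - 15} \left(-5\right) = 36 + 5 \cdot \frac{1}{3} \left(-5\right) = 36 - \frac{25}{3} = \frac{83}{3}$)
$x = \frac{83}{3} \approx 27.667$
$-3972 - x = -3972 - \frac{83}{3} = - \frac{11999}{3}$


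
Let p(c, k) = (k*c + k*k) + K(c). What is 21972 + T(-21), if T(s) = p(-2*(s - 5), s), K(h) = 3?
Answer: 21324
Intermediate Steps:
p(c, k) = 3 + k² + c*k (p(c, k) = (k*c + k*k) + 3 = (c*k + k²) + 3 = (k² + c*k) + 3 = 3 + k² + c*k)
T(s) = 3 + s² + s*(10 - 2*s) (T(s) = 3 + s² + (-2*(s - 5))*s = 3 + s² + (-2*(-5 + s))*s = 3 + s² + (10 - 2*s)*s = 3 + s² + s*(10 - 2*s))
21972 + T(-21) = 21972 + (3 - 1*(-21)² + 10*(-21)) = 21972 + (3 - 1*441 - 210) = 21972 + (3 - 441 - 210) = 21972 - 648 = 21324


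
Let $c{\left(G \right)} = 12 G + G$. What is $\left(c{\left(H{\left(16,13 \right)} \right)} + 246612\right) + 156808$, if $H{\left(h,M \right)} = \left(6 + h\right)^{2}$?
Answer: $409712$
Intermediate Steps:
$c{\left(G \right)} = 13 G$
$\left(c{\left(H{\left(16,13 \right)} \right)} + 246612\right) + 156808 = \left(13 \left(6 + 16\right)^{2} + 246612\right) + 156808 = \left(13 \cdot 22^{2} + 246612\right) + 156808 = \left(13 \cdot 484 + 246612\right) + 156808 = \left(6292 + 246612\right) + 156808 = 252904 + 156808 = 409712$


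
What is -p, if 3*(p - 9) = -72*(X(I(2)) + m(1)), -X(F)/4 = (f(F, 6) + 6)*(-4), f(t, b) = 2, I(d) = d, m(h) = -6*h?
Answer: 2919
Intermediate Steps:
X(F) = 128 (X(F) = -4*(2 + 6)*(-4) = -32*(-4) = -4*(-32) = 128)
p = -2919 (p = 9 + (-72*(128 - 6*1))/3 = 9 + (-72*(128 - 6))/3 = 9 + (-72*122)/3 = 9 + (1/3)*(-8784) = 9 - 2928 = -2919)
-p = -1*(-2919) = 2919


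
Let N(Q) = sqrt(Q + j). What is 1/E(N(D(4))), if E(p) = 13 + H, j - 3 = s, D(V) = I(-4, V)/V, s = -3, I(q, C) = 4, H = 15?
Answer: 1/28 ≈ 0.035714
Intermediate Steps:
D(V) = 4/V
j = 0 (j = 3 - 3 = 0)
N(Q) = sqrt(Q) (N(Q) = sqrt(Q + 0) = sqrt(Q))
E(p) = 28 (E(p) = 13 + 15 = 28)
1/E(N(D(4))) = 1/28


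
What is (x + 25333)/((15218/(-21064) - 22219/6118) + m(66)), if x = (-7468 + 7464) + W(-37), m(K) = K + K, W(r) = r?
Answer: 814842177296/4112414031 ≈ 198.14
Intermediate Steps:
m(K) = 2*K
x = -41 (x = (-7468 + 7464) - 37 = -4 - 37 = -41)
(x + 25333)/((15218/(-21064) - 22219/6118) + m(66)) = (-41 + 25333)/((15218/(-21064) - 22219/6118) + 2*66) = 25292/((15218*(-1/21064) - 22219*1/6118) + 132) = 25292/((-7609/10532 - 22219/6118) + 132) = 25292/(-140281185/32217388 + 132) = 25292/(4112414031/32217388) = 25292*(32217388/4112414031) = 814842177296/4112414031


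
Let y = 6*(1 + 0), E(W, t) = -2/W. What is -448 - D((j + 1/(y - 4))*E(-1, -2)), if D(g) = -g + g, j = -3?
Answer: -448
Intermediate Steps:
y = 6 (y = 6*1 = 6)
D(g) = 0
-448 - D((j + 1/(y - 4))*E(-1, -2)) = -448 - 1*0 = -448 + 0 = -448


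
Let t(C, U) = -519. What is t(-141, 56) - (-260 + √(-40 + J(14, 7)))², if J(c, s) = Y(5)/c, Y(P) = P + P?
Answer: -476558/7 + 2600*I*√77/7 ≈ -68080.0 + 3259.3*I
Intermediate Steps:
Y(P) = 2*P
J(c, s) = 10/c (J(c, s) = (2*5)/c = 10/c)
t(-141, 56) - (-260 + √(-40 + J(14, 7)))² = -519 - (-260 + √(-40 + 10/14))² = -519 - (-260 + √(-40 + 10*(1/14)))² = -519 - (-260 + √(-40 + 5/7))² = -519 - (-260 + √(-275/7))² = -519 - (-260 + 5*I*√77/7)²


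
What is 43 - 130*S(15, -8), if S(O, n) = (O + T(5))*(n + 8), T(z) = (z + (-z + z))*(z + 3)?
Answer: 43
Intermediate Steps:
T(z) = z*(3 + z) (T(z) = (z + 0)*(3 + z) = z*(3 + z))
S(O, n) = (8 + n)*(40 + O) (S(O, n) = (O + 5*(3 + 5))*(n + 8) = (O + 5*8)*(8 + n) = (O + 40)*(8 + n) = (40 + O)*(8 + n) = (8 + n)*(40 + O))
43 - 130*S(15, -8) = 43 - 130*(320 + 8*15 + 40*(-8) + 15*(-8)) = 43 - 130*(320 + 120 - 320 - 120) = 43 - 130*0 = 43 + 0 = 43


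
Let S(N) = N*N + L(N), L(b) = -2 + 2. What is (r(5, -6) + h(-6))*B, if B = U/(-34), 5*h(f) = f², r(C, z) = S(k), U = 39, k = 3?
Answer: -3159/170 ≈ -18.582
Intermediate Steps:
L(b) = 0
S(N) = N² (S(N) = N*N + 0 = N² + 0 = N²)
r(C, z) = 9 (r(C, z) = 3² = 9)
h(f) = f²/5
B = -39/34 (B = 39/(-34) = 39*(-1/34) = -39/34 ≈ -1.1471)
(r(5, -6) + h(-6))*B = (9 + (⅕)*(-6)²)*(-39/34) = (9 + (⅕)*36)*(-39/34) = (9 + 36/5)*(-39/34) = (81/5)*(-39/34) = -3159/170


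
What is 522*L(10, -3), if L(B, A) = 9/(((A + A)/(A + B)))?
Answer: -5481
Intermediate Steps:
L(B, A) = 9*(A + B)/(2*A) (L(B, A) = 9/(((2*A)/(A + B))) = 9/((2*A/(A + B))) = 9*((A + B)/(2*A)) = 9*(A + B)/(2*A))
522*L(10, -3) = 522*((9/2)*(-3 + 10)/(-3)) = 522*((9/2)*(-1/3)*7) = 522*(-21/2) = -5481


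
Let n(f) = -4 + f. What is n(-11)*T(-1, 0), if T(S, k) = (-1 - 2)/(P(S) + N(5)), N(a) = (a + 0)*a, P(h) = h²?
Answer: 45/26 ≈ 1.7308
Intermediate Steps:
N(a) = a² (N(a) = a*a = a²)
T(S, k) = -3/(25 + S²) (T(S, k) = (-1 - 2)/(S² + 5²) = -3/(S² + 25) = -3/(25 + S²))
n(-11)*T(-1, 0) = (-4 - 11)*(-3/(25 + (-1)²)) = -(-45)/(25 + 1) = -(-45)/26 = -15*(-3/26) = 45/26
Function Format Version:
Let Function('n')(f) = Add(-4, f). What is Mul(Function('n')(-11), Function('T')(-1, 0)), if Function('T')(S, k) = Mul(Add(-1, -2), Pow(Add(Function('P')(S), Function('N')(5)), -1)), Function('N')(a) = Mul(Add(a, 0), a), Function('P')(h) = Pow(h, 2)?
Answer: Rational(45, 26) ≈ 1.7308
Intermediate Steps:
Function('N')(a) = Pow(a, 2) (Function('N')(a) = Mul(a, a) = Pow(a, 2))
Function('T')(S, k) = Mul(-3, Pow(Add(25, Pow(S, 2)), -1)) (Function('T')(S, k) = Mul(Add(-1, -2), Pow(Add(Pow(S, 2), Pow(5, 2)), -1)) = Mul(-3, Pow(Add(Pow(S, 2), 25), -1)) = Mul(-3, Pow(Add(25, Pow(S, 2)), -1)))
Mul(Function('n')(-11), Function('T')(-1, 0)) = Mul(Add(-4, -11), Mul(-3, Pow(Add(25, Pow(-1, 2)), -1))) = Mul(-15, Mul(-3, Pow(Add(25, 1), -1))) = Mul(-15, Mul(-3, Pow(26, -1))) = Mul(-15, Mul(-3, Rational(1, 26))) = Mul(-15, Rational(-3, 26)) = Rational(45, 26)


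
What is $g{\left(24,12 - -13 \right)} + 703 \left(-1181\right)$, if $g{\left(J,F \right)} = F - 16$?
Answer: $-830234$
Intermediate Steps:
$g{\left(J,F \right)} = -16 + F$
$g{\left(24,12 - -13 \right)} + 703 \left(-1181\right) = \left(-16 + \left(12 - -13\right)\right) + 703 \left(-1181\right) = \left(-16 + \left(12 + 13\right)\right) - 830243 = \left(-16 + 25\right) - 830243 = 9 - 830243 = -830234$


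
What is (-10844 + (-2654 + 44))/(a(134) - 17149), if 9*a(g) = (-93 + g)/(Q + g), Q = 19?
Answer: 9263079/11807066 ≈ 0.78454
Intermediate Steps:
a(g) = (-93 + g)/(9*(19 + g)) (a(g) = ((-93 + g)/(19 + g))/9 = (-93 + g)/(9*(19 + g)))
(-10844 + (-2654 + 44))/(a(134) - 17149) = (-10844 + (-2654 + 44))/((-93 + 134)/(9*(19 + 134)) - 17149) = (-10844 - 2610)/((⅑)*41/153 - 17149) = -13454/((⅑)*(1/153)*41 - 17149) = -13454/(41/1377 - 17149) = -13454/(-23614132/1377) = -13454*(-1377/23614132) = 9263079/11807066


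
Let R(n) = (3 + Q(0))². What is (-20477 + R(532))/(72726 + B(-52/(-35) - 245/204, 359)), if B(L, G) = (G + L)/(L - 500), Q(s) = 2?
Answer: -72972061084/259481402749 ≈ -0.28122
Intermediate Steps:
R(n) = 25 (R(n) = (3 + 2)² = 5² = 25)
B(L, G) = (G + L)/(-500 + L)
(-20477 + R(532))/(72726 + B(-52/(-35) - 245/204, 359)) = (-20477 + 25)/(72726 + (359 + (-52/(-35) - 245/204))/(-500 + (-52/(-35) - 245/204))) = -20452/(72726 + (359 + (-52*(-1/35) - 245*1/204))/(-500 + (-52*(-1/35) - 245*1/204))) = -20452/(72726 + (359 + (52/35 - 245/204))/(-500 + (52/35 - 245/204))) = -20452/(72726 + (359 + 2033/7140)/(-500 + 2033/7140)) = -20452/(72726 + (2565293/7140)/(-3567967/7140)) = -20452/(72726 - 7140/3567967*2565293/7140) = -20452/(72726 - 2565293/3567967) = -20452/259481402749/3567967 = -20452*3567967/259481402749 = -72972061084/259481402749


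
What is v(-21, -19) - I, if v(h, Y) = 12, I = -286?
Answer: 298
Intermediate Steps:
v(-21, -19) - I = 12 - 1*(-286) = 12 + 286 = 298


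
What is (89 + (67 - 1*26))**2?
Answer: 16900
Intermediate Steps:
(89 + (67 - 1*26))**2 = (89 + (67 - 26))**2 = (89 + 41)**2 = 130**2 = 16900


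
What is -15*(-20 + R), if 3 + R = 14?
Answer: 135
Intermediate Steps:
R = 11 (R = -3 + 14 = 11)
-15*(-20 + R) = -15*(-20 + 11) = -15*(-9) = 135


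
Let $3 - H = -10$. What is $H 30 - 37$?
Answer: $353$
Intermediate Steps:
$H = 13$ ($H = 3 - -10 = 3 + 10 = 13$)
$H 30 - 37 = 13 \cdot 30 - 37 = 390 - 37 = 353$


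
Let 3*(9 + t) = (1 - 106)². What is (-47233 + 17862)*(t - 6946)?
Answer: 96336880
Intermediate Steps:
t = 3666 (t = -9 + (1 - 106)²/3 = -9 + (⅓)*(-105)² = -9 + (⅓)*11025 = -9 + 3675 = 3666)
(-47233 + 17862)*(t - 6946) = (-47233 + 17862)*(3666 - 6946) = -29371*(-3280) = 96336880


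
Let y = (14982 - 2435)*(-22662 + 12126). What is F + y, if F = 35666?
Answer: -132159526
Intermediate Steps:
y = -132195192 (y = 12547*(-10536) = -132195192)
F + y = 35666 - 132195192 = -132159526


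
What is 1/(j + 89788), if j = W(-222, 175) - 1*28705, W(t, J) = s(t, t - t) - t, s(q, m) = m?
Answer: 1/61305 ≈ 1.6312e-5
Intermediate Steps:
W(t, J) = -t (W(t, J) = (t - t) - t = 0 - t = -t)
j = -28483 (j = -1*(-222) - 1*28705 = 222 - 28705 = -28483)
1/(j + 89788) = 1/(-28483 + 89788) = 1/61305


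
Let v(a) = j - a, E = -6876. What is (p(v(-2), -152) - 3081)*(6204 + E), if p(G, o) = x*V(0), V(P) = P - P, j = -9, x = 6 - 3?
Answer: 2070432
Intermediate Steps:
x = 3
V(P) = 0
v(a) = -9 - a
p(G, o) = 0 (p(G, o) = 3*0 = 0)
(p(v(-2), -152) - 3081)*(6204 + E) = (0 - 3081)*(6204 - 6876) = -3081*(-672) = 2070432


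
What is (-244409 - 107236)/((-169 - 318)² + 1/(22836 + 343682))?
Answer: -42961407370/28975569181 ≈ -1.4827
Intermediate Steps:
(-244409 - 107236)/((-169 - 318)² + 1/(22836 + 343682)) = -351645/((-487)² + 1/366518) = -351645/(237169 + 1/366518) = -351645/86926707543/366518 = -351645*366518/86926707543 = -42961407370/28975569181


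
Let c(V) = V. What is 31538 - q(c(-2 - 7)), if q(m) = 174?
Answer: 31364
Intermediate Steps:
31538 - q(c(-2 - 7)) = 31538 - 1*174 = 31538 - 174 = 31364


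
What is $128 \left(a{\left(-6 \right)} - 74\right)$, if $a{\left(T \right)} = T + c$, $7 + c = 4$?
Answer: $-10624$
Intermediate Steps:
$c = -3$ ($c = -7 + 4 = -3$)
$a{\left(T \right)} = -3 + T$ ($a{\left(T \right)} = T - 3 = -3 + T$)
$128 \left(a{\left(-6 \right)} - 74\right) = 128 \left(\left(-3 - 6\right) - 74\right) = 128 \left(-9 - 74\right) = 128 \left(-83\right) = -10624$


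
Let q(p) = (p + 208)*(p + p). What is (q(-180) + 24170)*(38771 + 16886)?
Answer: 784207130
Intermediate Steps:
q(p) = 2*p*(208 + p) (q(p) = (208 + p)*(2*p) = 2*p*(208 + p))
(q(-180) + 24170)*(38771 + 16886) = (2*(-180)*(208 - 180) + 24170)*(38771 + 16886) = (2*(-180)*28 + 24170)*55657 = (-10080 + 24170)*55657 = 14090*55657 = 784207130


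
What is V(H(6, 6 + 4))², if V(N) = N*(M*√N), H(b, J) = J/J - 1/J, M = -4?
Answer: 1458/125 ≈ 11.664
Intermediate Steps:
H(b, J) = 1 - 1/J
V(N) = -4*N^(3/2) (V(N) = N*(-4*√N) = -4*N^(3/2))
V(H(6, 6 + 4))² = (-4*(-1 + (6 + 4))^(3/2)/(6 + 4)^(3/2))² = (-4*√10*(-1 + 10)^(3/2)/100)² = (-4*27*√10/100)² = (-27*√10/25)² = 1458/125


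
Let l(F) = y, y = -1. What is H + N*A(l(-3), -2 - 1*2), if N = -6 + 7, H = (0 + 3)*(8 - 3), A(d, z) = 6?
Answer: 21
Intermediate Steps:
l(F) = -1
H = 15 (H = 3*5 = 15)
N = 1
H + N*A(l(-3), -2 - 1*2) = 15 + 1*6 = 15 + 6 = 21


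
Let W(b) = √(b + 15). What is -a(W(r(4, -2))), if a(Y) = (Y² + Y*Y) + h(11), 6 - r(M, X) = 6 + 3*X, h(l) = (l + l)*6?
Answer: -174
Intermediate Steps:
h(l) = 12*l (h(l) = (2*l)*6 = 12*l)
r(M, X) = -3*X (r(M, X) = 6 - (6 + 3*X) = 6 + (-6 - 3*X) = -3*X)
W(b) = √(15 + b)
a(Y) = 132 + 2*Y² (a(Y) = (Y² + Y*Y) + 12*11 = (Y² + Y²) + 132 = 2*Y² + 132 = 132 + 2*Y²)
-a(W(r(4, -2))) = -(132 + 2*(√(15 - 3*(-2)))²) = -(132 + 2*(√(15 + 6))²) = -(132 + 2*(√21)²) = -(132 + 2*21) = -(132 + 42) = -1*174 = -174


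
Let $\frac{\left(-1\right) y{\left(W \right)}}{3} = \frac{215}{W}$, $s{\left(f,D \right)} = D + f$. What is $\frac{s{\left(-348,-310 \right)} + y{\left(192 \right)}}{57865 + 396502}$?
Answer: $- \frac{42327}{29079488} \approx -0.0014556$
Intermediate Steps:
$y{\left(W \right)} = - \frac{645}{W}$ ($y{\left(W \right)} = - 3 \frac{215}{W} = - \frac{645}{W}$)
$\frac{s{\left(-348,-310 \right)} + y{\left(192 \right)}}{57865 + 396502} = \frac{\left(-310 - 348\right) - \frac{645}{192}}{57865 + 396502} = \frac{-658 - \frac{215}{64}}{454367} = \left(-658 - \frac{215}{64}\right) \frac{1}{454367} = \left(- \frac{42327}{64}\right) \frac{1}{454367} = - \frac{42327}{29079488}$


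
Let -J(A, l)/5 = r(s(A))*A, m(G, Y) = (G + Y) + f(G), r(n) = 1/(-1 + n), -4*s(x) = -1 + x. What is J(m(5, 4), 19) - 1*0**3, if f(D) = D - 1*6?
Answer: 160/11 ≈ 14.545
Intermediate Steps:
f(D) = -6 + D (f(D) = D - 6 = -6 + D)
s(x) = 1/4 - x/4 (s(x) = -(-1 + x)/4 = 1/4 - x/4)
m(G, Y) = -6 + Y + 2*G (m(G, Y) = (G + Y) + (-6 + G) = -6 + Y + 2*G)
J(A, l) = -5*A/(-3/4 - A/4) (J(A, l) = -5*A/(-1 + (1/4 - A/4)) = -5*A/(-3/4 - A/4))
J(m(5, 4), 19) - 1*0**3 = 20*(-6 + 4 + 2*5)/(3 + (-6 + 4 + 2*5)) - 1*0**3 = 20*(-6 + 4 + 10)/(3 + (-6 + 4 + 10)) - 1*0 = 20*8/(3 + 8) + 0 = 20*8/11 + 0 = 20*8*(1/11) + 0 = 160/11 + 0 = 160/11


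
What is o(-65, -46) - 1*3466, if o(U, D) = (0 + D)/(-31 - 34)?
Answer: -225244/65 ≈ -3465.3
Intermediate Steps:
o(U, D) = -D/65 (o(U, D) = D/(-65) = D*(-1/65) = -D/65)
o(-65, -46) - 1*3466 = -1/65*(-46) - 1*3466 = 46/65 - 3466 = -225244/65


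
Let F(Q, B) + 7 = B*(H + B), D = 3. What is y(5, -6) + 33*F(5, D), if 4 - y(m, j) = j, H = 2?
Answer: 274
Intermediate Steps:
y(m, j) = 4 - j
F(Q, B) = -7 + B*(2 + B)
y(5, -6) + 33*F(5, D) = (4 - 1*(-6)) + 33*(-7 + 3**2 + 2*3) = (4 + 6) + 33*(-7 + 9 + 6) = 10 + 33*8 = 10 + 264 = 274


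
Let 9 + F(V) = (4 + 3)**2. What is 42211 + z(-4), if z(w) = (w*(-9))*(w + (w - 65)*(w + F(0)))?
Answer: -47357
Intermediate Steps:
F(V) = 40 (F(V) = -9 + (4 + 3)**2 = -9 + 7**2 = -9 + 49 = 40)
z(w) = -9*w*(w + (-65 + w)*(40 + w)) (z(w) = (w*(-9))*(w + (w - 65)*(w + 40)) = (-9*w)*(w + (-65 + w)*(40 + w)) = -9*w*(w + (-65 + w)*(40 + w)))
42211 + z(-4) = 42211 + 9*(-4)*(2600 - 1*(-4)**2 + 24*(-4)) = 42211 + 9*(-4)*(2600 - 1*16 - 96) = 42211 + 9*(-4)*(2600 - 16 - 96) = 42211 + 9*(-4)*2488 = 42211 - 89568 = -47357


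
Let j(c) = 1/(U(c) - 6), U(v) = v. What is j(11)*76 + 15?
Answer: 151/5 ≈ 30.200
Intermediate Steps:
j(c) = 1/(-6 + c) (j(c) = 1/(c - 6) = 1/(-6 + c))
j(11)*76 + 15 = 76/(-6 + 11) + 15 = 76/5 + 15 = 151/5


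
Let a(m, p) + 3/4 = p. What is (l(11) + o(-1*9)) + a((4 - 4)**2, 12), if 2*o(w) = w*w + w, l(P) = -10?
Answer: 149/4 ≈ 37.250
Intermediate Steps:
a(m, p) = -3/4 + p
o(w) = w/2 + w**2/2 (o(w) = (w*w + w)/2 = (w**2 + w)/2 = (w + w**2)/2 = w/2 + w**2/2)
(l(11) + o(-1*9)) + a((4 - 4)**2, 12) = (-10 + (-1*9)*(1 - 1*9)/2) + (-3/4 + 12) = (-10 + (1/2)*(-9)*(1 - 9)) + 45/4 = (-10 + (1/2)*(-9)*(-8)) + 45/4 = (-10 + 36) + 45/4 = 26 + 45/4 = 149/4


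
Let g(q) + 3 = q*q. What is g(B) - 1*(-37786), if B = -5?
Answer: 37808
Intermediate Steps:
g(q) = -3 + q² (g(q) = -3 + q*q = -3 + q²)
g(B) - 1*(-37786) = (-3 + (-5)²) - 1*(-37786) = (-3 + 25) + 37786 = 22 + 37786 = 37808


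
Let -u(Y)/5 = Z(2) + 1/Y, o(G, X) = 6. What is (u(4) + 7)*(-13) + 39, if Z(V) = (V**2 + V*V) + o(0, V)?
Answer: 3497/4 ≈ 874.25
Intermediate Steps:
Z(V) = 6 + 2*V**2 (Z(V) = (V**2 + V*V) + 6 = (V**2 + V**2) + 6 = 2*V**2 + 6 = 6 + 2*V**2)
u(Y) = -70 - 5/Y (u(Y) = -5*((6 + 2*2**2) + 1/Y) = -5*((6 + 2*4) + 1/Y) = -5*((6 + 8) + 1/Y) = -5*(14 + 1/Y) = -70 - 5/Y)
(u(4) + 7)*(-13) + 39 = ((-70 - 5/4) + 7)*(-13) + 39 = (-285/4 + 7)*(-13) + 39 = -257/4*(-13) + 39 = 3341/4 + 39 = 3497/4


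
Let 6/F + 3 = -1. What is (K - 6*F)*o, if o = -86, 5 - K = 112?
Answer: 8428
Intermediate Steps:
F = -3/2 (F = 6/(-3 - 1) = 6/(-4) = 6*(-¼) = -3/2 ≈ -1.5000)
K = -107 (K = 5 - 1*112 = 5 - 112 = -107)
(K - 6*F)*o = (-107 - 6*(-3/2))*(-86) = (-107 + 9)*(-86) = -98*(-86) = 8428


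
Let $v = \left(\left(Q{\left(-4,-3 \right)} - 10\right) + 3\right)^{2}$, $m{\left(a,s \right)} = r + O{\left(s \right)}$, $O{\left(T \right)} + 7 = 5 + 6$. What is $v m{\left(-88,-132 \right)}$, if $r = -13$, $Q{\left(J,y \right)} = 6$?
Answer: $-9$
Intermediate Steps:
$O{\left(T \right)} = 4$ ($O{\left(T \right)} = -7 + \left(5 + 6\right) = -7 + 11 = 4$)
$m{\left(a,s \right)} = -9$ ($m{\left(a,s \right)} = -13 + 4 = -9$)
$v = 1$ ($v = \left(\left(6 - 10\right) + 3\right)^{2} = \left(-4 + 3\right)^{2} = \left(-1\right)^{2} = 1$)
$v m{\left(-88,-132 \right)} = 1 \left(-9\right) = -9$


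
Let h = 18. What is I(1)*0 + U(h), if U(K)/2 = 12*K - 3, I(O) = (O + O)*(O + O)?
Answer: 426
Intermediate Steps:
I(O) = 4*O² (I(O) = (2*O)*(2*O) = 4*O²)
U(K) = -6 + 24*K (U(K) = 2*(12*K - 3) = 2*(-3 + 12*K) = -6 + 24*K)
I(1)*0 + U(h) = (4*1²)*0 + (-6 + 24*18) = (4*1)*0 + (-6 + 432) = 4*0 + 426 = 0 + 426 = 426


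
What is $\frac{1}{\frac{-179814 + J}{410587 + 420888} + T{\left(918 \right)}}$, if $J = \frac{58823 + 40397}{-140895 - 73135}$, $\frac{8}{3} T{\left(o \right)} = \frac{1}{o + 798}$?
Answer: $- \frac{81434767928800}{17593255519839} \approx -4.6287$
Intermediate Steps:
$T{\left(o \right)} = \frac{3}{8 \left(798 + o\right)}$ ($T{\left(o \right)} = \frac{3}{8 \left(o + 798\right)} = \frac{3}{8 \left(798 + o\right)}$)
$J = - \frac{9922}{21403}$ ($J = \frac{99220}{-214030} = 99220 \left(- \frac{1}{214030}\right) = - \frac{9922}{21403} \approx -0.46358$)
$\frac{1}{\frac{-179814 + J}{410587 + 420888} + T{\left(918 \right)}} = \frac{1}{\frac{-179814 - \frac{9922}{21403}}{410587 + 420888} + \frac{3}{8 \left(798 + 918\right)}} = \frac{1}{- \frac{3848568964}{21403 \cdot 831475} + \frac{3}{8 \cdot 1716}} = \frac{1}{\left(- \frac{3848568964}{21403}\right) \frac{1}{831475} + \frac{3}{8} \cdot \frac{1}{1716}} = \frac{1}{- \frac{3848568964}{17796059425} + \frac{1}{4576}} = \frac{1}{- \frac{17593255519839}{81434767928800}} = - \frac{81434767928800}{17593255519839}$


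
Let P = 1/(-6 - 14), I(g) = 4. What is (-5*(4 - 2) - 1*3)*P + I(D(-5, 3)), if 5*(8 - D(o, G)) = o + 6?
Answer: 93/20 ≈ 4.6500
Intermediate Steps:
D(o, G) = 34/5 - o/5 (D(o, G) = 8 - (o + 6)/5 = 8 - (6 + o)/5 = 8 + (-6/5 - o/5) = 34/5 - o/5)
P = -1/20 (P = 1/(-20) = -1/20 ≈ -0.050000)
(-5*(4 - 2) - 1*3)*P + I(D(-5, 3)) = (-5*(4 - 2) - 1*3)*(-1/20) + 4 = (-5*2 - 3)*(-1/20) + 4 = (-10 - 3)*(-1/20) + 4 = -13*(-1/20) + 4 = 13/20 + 4 = 93/20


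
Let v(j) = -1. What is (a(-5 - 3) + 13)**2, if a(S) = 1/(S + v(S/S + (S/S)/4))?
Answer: 13456/81 ≈ 166.12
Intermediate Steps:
a(S) = 1/(-1 + S) (a(S) = 1/(S - 1) = 1/(-1 + S))
(a(-5 - 3) + 13)**2 = (1/(-1 + (-5 - 3)) + 13)**2 = (1/(-1 - 8) + 13)**2 = (1/(-9) + 13)**2 = (-1/9 + 13)**2 = (116/9)**2 = 13456/81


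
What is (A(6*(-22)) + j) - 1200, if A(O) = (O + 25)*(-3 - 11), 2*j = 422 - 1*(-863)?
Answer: 1881/2 ≈ 940.50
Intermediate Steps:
j = 1285/2 (j = (422 - 1*(-863))/2 = (422 + 863)/2 = (½)*1285 = 1285/2 ≈ 642.50)
A(O) = -350 - 14*O (A(O) = (25 + O)*(-14) = -350 - 14*O)
(A(6*(-22)) + j) - 1200 = ((-350 - 84*(-22)) + 1285/2) - 1200 = ((-350 - 14*(-132)) + 1285/2) - 1200 = ((-350 + 1848) + 1285/2) - 1200 = (1498 + 1285/2) - 1200 = 4281/2 - 1200 = 1881/2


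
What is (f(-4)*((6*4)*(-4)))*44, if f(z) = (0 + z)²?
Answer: -67584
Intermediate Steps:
f(z) = z²
(f(-4)*((6*4)*(-4)))*44 = ((-4)²*((6*4)*(-4)))*44 = (16*(24*(-4)))*44 = (16*(-96))*44 = -1536*44 = -67584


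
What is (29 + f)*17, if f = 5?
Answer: 578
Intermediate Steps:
(29 + f)*17 = (29 + 5)*17 = 34*17 = 578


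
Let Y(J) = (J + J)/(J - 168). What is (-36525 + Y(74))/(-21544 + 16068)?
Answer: 1716749/257372 ≈ 6.6703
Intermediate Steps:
Y(J) = 2*J/(-168 + J) (Y(J) = (2*J)/(-168 + J) = 2*J/(-168 + J))
(-36525 + Y(74))/(-21544 + 16068) = (-36525 + 2*74/(-168 + 74))/(-21544 + 16068) = (-36525 + 2*74/(-94))/(-5476) = (-36525 + 2*74*(-1/94))*(-1/5476) = (-36525 - 74/47)*(-1/5476) = -1716749/47*(-1/5476) = 1716749/257372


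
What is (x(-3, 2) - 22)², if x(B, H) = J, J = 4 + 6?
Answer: 144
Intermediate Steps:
J = 10
x(B, H) = 10
(x(-3, 2) - 22)² = (10 - 22)² = (-12)² = 144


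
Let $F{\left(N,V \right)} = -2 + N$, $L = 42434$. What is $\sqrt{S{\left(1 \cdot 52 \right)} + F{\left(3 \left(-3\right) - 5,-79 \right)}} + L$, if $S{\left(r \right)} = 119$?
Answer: $42434 + \sqrt{103} \approx 42444.0$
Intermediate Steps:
$\sqrt{S{\left(1 \cdot 52 \right)} + F{\left(3 \left(-3\right) - 5,-79 \right)}} + L = \sqrt{119 + \left(-2 + \left(3 \left(-3\right) - 5\right)\right)} + 42434 = \sqrt{119 - 16} + 42434 = \sqrt{103} + 42434 = 42434 + \sqrt{103}$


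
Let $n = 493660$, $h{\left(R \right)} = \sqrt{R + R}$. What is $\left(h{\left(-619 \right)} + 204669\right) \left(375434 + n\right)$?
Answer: $177876599886 + 869094 i \sqrt{1238} \approx 1.7788 \cdot 10^{11} + 3.0579 \cdot 10^{7} i$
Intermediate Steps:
$h{\left(R \right)} = \sqrt{2} \sqrt{R}$ ($h{\left(R \right)} = \sqrt{2 R} = \sqrt{2} \sqrt{R}$)
$\left(h{\left(-619 \right)} + 204669\right) \left(375434 + n\right) = \left(\sqrt{2} \sqrt{-619} + 204669\right) \left(375434 + 493660\right) = \left(\sqrt{2} i \sqrt{619} + 204669\right) 869094 = \left(i \sqrt{1238} + 204669\right) 869094 = \left(204669 + i \sqrt{1238}\right) 869094 = 177876599886 + 869094 i \sqrt{1238}$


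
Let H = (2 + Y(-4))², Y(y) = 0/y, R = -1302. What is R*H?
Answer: -5208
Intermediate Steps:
Y(y) = 0
H = 4 (H = (2 + 0)² = 2² = 4)
R*H = -1302*4 = -5208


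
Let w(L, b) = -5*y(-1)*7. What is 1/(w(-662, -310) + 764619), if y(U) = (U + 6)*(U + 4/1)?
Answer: 1/764094 ≈ 1.3087e-6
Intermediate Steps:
y(U) = (4 + U)*(6 + U) (y(U) = (6 + U)*(U + 4*1) = (6 + U)*(U + 4) = (6 + U)*(4 + U) = (4 + U)*(6 + U))
w(L, b) = -525 (w(L, b) = -5*(24 + (-1)² + 10*(-1))*7 = -5*(24 + 1 - 10)*7 = -5*15*7 = -75*7 = -525)
1/(w(-662, -310) + 764619) = 1/(-525 + 764619) = 1/764094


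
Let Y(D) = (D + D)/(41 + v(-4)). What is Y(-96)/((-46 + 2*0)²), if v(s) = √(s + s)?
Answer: -656/297827 + 32*I*√2/297827 ≈ -0.0022026 + 0.00015195*I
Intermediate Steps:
v(s) = √2*√s (v(s) = √(2*s) = √2*√s)
Y(D) = 2*D/(41 + 2*I*√2) (Y(D) = (D + D)/(41 + √2*√(-4)) = (2*D)/(41 + √2*(2*I)) = (2*D)/(41 + 2*I*√2) = 2*D/(41 + 2*I*√2))
Y(-96)/((-46 + 2*0)²) = ((82/1689)*(-96) - 4/1689*I*(-96)*√2)/((-46 + 2*0)²) = (-2624/563 + 128*I*√2/563)/((-46 + 0)²) = (-2624/563 + 128*I*√2/563)/((-46)²) = (-2624/563 + 128*I*√2/563)/2116 = (-2624/563 + 128*I*√2/563)*(1/2116) = -656/297827 + 32*I*√2/297827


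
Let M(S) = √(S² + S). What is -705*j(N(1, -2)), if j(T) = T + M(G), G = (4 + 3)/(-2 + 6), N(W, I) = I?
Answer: 1410 - 705*√77/4 ≈ -136.59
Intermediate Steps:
G = 7/4 ≈ 1.7500
M(S) = √(S + S²)
j(T) = T + √77/4 (j(T) = T + √(7*(1 + 7/4)/4) = T + √((7/4)*(11/4)) = T + √(77/16) = T + √77/4)
-705*j(N(1, -2)) = -705*(-2 + √77/4) = 1410 - 705*√77/4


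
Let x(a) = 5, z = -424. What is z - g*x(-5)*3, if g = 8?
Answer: -544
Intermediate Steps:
z - g*x(-5)*3 = -424 - 8*5*3 = -424 - 40*3 = -424 - 1*120 = -424 - 120 = -544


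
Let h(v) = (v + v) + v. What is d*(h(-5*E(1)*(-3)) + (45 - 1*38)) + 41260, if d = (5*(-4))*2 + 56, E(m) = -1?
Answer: 40652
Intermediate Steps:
h(v) = 3*v (h(v) = 2*v + v = 3*v)
d = 16 (d = -20*2 + 56 = -40 + 56 = 16)
d*(h(-5*E(1)*(-3)) + (45 - 1*38)) + 41260 = 16*(3*(-5*(-1)*(-3)) + (45 - 1*38)) + 41260 = 16*(3*(5*(-3)) + (45 - 38)) + 41260 = 16*(3*(-15) + 7) + 41260 = 16*(-45 + 7) + 41260 = 16*(-38) + 41260 = -608 + 41260 = 40652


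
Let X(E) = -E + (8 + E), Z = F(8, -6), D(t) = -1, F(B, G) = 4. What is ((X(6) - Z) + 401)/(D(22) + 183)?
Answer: 405/182 ≈ 2.2253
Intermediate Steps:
Z = 4
X(E) = 8
((X(6) - Z) + 401)/(D(22) + 183) = ((8 - 1*4) + 401)/(-1 + 183) = ((8 - 4) + 401)/182 = (4 + 401)*(1/182) = 405*(1/182) = 405/182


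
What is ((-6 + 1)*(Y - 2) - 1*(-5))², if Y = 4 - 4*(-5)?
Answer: 11025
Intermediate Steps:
Y = 24 (Y = 4 + 20 = 24)
((-6 + 1)*(Y - 2) - 1*(-5))² = ((-6 + 1)*(24 - 2) - 1*(-5))² = (-5*22 + 5)² = (-110 + 5)² = (-105)² = 11025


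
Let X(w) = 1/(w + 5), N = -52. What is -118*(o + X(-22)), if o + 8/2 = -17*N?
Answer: -1765162/17 ≈ -1.0383e+5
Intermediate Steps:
X(w) = 1/(5 + w)
o = 880 (o = -4 - 17*(-52) = -4 + 884 = 880)
-118*(o + X(-22)) = -118*(880 + 1/(5 - 22)) = -118*(880 + 1/(-17)) = -118*(880 - 1/17) = -118*14959/17 = -1765162/17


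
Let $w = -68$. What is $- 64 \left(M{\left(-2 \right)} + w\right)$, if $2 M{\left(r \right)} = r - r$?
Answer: $4352$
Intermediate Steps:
$M{\left(r \right)} = 0$ ($M{\left(r \right)} = \frac{r - r}{2} = \frac{1}{2} \cdot 0 = 0$)
$- 64 \left(M{\left(-2 \right)} + w\right) = - 64 \left(0 - 68\right) = \left(-64\right) \left(-68\right) = 4352$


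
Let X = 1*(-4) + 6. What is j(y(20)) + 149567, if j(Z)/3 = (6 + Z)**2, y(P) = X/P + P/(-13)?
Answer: 2528737247/16900 ≈ 1.4963e+5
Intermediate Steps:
X = 2 (X = -4 + 6 = 2)
y(P) = 2/P - P/13 (y(P) = 2/P + P/(-13) = 2/P + P*(-1/13) = 2/P - P/13)
j(Z) = 3*(6 + Z)**2
j(y(20)) + 149567 = 3*(6 + (2/20 - 1/13*20))**2 + 149567 = 3*(6 + (2*(1/20) - 20/13))**2 + 149567 = 3*(6 + (1/10 - 20/13))**2 + 149567 = 3*(6 - 187/130)**2 + 149567 = 3*(593/130)**2 + 149567 = 3*(351649/16900) + 149567 = 1054947/16900 + 149567 = 2528737247/16900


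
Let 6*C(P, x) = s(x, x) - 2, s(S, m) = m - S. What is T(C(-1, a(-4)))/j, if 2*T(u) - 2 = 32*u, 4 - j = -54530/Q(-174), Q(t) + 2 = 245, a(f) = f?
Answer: -1053/55502 ≈ -0.018972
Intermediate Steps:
Q(t) = 243 (Q(t) = -2 + 245 = 243)
j = 55502/243 (j = 4 - (-54530)/243 = 4 - 1*(-54530/243) = 4 + 54530/243 = 55502/243 ≈ 228.40)
C(P, x) = -⅓ (C(P, x) = ((x - x) - 2)/6 = (0 - 2)/6 = (⅙)*(-2) = -⅓)
T(u) = 1 + 16*u (T(u) = 1 + (32*u)/2 = 1 + 16*u)
T(C(-1, a(-4)))/j = (1 + 16*(-⅓))/(55502/243) = (1 - 16/3)*(243/55502) = -13/3*243/55502 = -1053/55502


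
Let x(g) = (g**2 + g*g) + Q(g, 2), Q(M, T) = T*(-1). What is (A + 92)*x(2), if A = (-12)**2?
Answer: 1416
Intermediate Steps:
Q(M, T) = -T
x(g) = -2 + 2*g**2 (x(g) = (g**2 + g*g) - 1*2 = (g**2 + g**2) - 2 = 2*g**2 - 2 = -2 + 2*g**2)
A = 144
(A + 92)*x(2) = (144 + 92)*(-2 + 2*2**2) = 236*(-2 + 2*4) = 236*(-2 + 8) = 236*6 = 1416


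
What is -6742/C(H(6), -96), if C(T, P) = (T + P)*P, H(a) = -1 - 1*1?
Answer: -3371/4704 ≈ -0.71662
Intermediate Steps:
H(a) = -2 (H(a) = -1 - 1 = -2)
C(T, P) = P*(P + T) (C(T, P) = (P + T)*P = P*(P + T))
-6742/C(H(6), -96) = -6742*(-1/(96*(-96 - 2))) = -6742/((-96*(-98))) = -6742/9408 = -6742*1/9408 = -3371/4704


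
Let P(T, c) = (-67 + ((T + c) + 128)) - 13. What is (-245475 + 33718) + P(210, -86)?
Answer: -211585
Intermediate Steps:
P(T, c) = 48 + T + c (P(T, c) = (-67 + (128 + T + c)) - 13 = (61 + T + c) - 13 = 48 + T + c)
(-245475 + 33718) + P(210, -86) = (-245475 + 33718) + (48 + 210 - 86) = -211757 + 172 = -211585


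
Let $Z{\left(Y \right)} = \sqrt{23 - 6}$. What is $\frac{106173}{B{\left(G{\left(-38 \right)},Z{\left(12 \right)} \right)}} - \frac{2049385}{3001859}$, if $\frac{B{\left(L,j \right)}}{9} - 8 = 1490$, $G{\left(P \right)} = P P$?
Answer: $\frac{4620421699}{642397826} \approx 7.1925$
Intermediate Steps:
$Z{\left(Y \right)} = \sqrt{17}$
$G{\left(P \right)} = P^{2}$
$B{\left(L,j \right)} = 13482$ ($B{\left(L,j \right)} = 72 + 9 \cdot 1490 = 72 + 13410 = 13482$)
$\frac{106173}{B{\left(G{\left(-38 \right)},Z{\left(12 \right)} \right)}} - \frac{2049385}{3001859} = \frac{106173}{13482} - \frac{2049385}{3001859} = 106173 \cdot \frac{1}{13482} - \frac{2049385}{3001859} = \frac{11797}{1498} - \frac{2049385}{3001859} = \frac{4620421699}{642397826}$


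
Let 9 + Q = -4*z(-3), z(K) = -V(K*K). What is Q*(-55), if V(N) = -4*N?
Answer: 8415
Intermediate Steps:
z(K) = 4*K**2 (z(K) = -(-4)*K*K = -(-4)*K**2 = 4*K**2)
Q = -153 (Q = -9 - 16*(-3)**2 = -9 - 16*9 = -9 - 4*36 = -9 - 144 = -153)
Q*(-55) = -153*(-55) = 8415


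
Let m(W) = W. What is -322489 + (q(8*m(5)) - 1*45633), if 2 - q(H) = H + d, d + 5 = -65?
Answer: -368090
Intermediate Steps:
d = -70 (d = -5 - 65 = -70)
q(H) = 72 - H (q(H) = 2 - (H - 70) = 2 - (-70 + H) = 2 + (70 - H) = 72 - H)
-322489 + (q(8*m(5)) - 1*45633) = -322489 + ((72 - 8*5) - 1*45633) = -322489 + ((72 - 1*40) - 45633) = -322489 + ((72 - 40) - 45633) = -322489 + (32 - 45633) = -322489 - 45601 = -368090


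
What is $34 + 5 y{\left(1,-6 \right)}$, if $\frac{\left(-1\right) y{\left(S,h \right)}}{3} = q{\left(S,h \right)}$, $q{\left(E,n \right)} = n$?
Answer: $124$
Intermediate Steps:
$y{\left(S,h \right)} = - 3 h$
$34 + 5 y{\left(1,-6 \right)} = 34 + 5 \left(\left(-3\right) \left(-6\right)\right) = 34 + 5 \cdot 18 = 34 + 90 = 124$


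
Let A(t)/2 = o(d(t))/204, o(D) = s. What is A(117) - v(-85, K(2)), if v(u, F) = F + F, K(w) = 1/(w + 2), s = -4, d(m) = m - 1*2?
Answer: -55/102 ≈ -0.53922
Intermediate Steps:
d(m) = -2 + m (d(m) = m - 2 = -2 + m)
o(D) = -4
A(t) = -2/51 (A(t) = 2*(-4/204) = 2*(-4*1/204) = 2*(-1/51) = -2/51)
K(w) = 1/(2 + w)
v(u, F) = 2*F
A(117) - v(-85, K(2)) = -2/51 - 2/(2 + 2) = -2/51 - 2/4 = -2/51 - 1*1/2 = -2/51 - 1/2 = -55/102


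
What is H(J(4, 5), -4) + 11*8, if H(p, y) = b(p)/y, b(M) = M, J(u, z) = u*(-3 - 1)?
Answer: 92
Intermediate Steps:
J(u, z) = -4*u (J(u, z) = u*(-4) = -4*u)
H(p, y) = p/y
H(J(4, 5), -4) + 11*8 = -4*4/(-4) + 11*8 = -16*(-¼) + 88 = 4 + 88 = 92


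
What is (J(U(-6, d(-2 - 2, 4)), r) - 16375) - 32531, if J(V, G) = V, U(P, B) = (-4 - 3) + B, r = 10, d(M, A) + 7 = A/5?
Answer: -244596/5 ≈ -48919.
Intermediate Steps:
d(M, A) = -7 + A/5
U(P, B) = -7 + B
(J(U(-6, d(-2 - 2, 4)), r) - 16375) - 32531 = ((-7 + (-7 + (⅕)*4)) - 16375) - 32531 = ((-7 + (-7 + ⅘)) - 16375) - 32531 = ((-7 - 31/5) - 16375) - 32531 = (-66/5 - 16375) - 32531 = -81941/5 - 32531 = -244596/5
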